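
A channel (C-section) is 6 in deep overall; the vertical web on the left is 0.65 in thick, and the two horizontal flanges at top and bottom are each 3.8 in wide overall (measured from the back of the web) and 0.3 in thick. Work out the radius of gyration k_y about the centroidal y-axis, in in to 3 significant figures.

Treat the section as a set of non-overlapping primitives; coordinates are from the bounding-box lower-left.
Web: 0.65 × 6, A = 3.9 in², x = 0.325 in, Ī = 0.13731 in⁴.
Top flange (beyond web): 3.15 × 0.3, A = 0.945 in², x = 2.225 in, Ī = 0.7814 in⁴.
Bottom flange (beyond web): 3.15 × 0.3, A = 0.945 in², x = 2.225 in, Ī = 0.7814 in⁴.
Centroid: x̄ = ΣA·x / ΣA = 0.94521 in.
Transfer each piece to the centroidal y-axis using Ī + A·d² with d = x − 0.94521:
  web: d = -0.62021 in → contributes +1.6375 in⁴
  top flange (beyond web): d = 1.2798 in → contributes +2.3292 in⁴
  bottom flange (beyond web): d = 1.2798 in → contributes +2.3292 in⁴
Total I = 6.2958 in⁴.
Radius of gyration: k = √(I/A) = √(6.2958 / 5.79) = 1.0428 in.

k_y ≈ 1.04 in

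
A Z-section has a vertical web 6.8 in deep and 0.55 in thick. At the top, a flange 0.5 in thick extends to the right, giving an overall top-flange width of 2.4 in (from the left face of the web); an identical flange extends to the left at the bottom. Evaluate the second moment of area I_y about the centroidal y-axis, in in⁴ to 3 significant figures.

Decompose the section into non-overlapping parts with the origin at the bottom-left of its bounding rectangle.
Web: 0.55 × 6.8, A = 3.74 in², x = 2.125 in, Ī = 0.094279 in⁴.
Top flange (beyond web): 1.85 × 0.5, A = 0.925 in², x = 3.325 in, Ī = 0.26382 in⁴.
Bottom flange (beyond web): 1.85 × 0.5, A = 0.925 in², x = 0.925 in, Ī = 0.26382 in⁴.
Centroid: x̄ = ΣA·x / ΣA = 2.125 in.
Transfer each piece to the centroidal y-axis using Ī + A·d² with d = x − 2.125:
  web: d = 0 in → contributes +0.094279 in⁴
  top flange (beyond web): d = 1.2 in → contributes +1.5958 in⁴
  bottom flange (beyond web): d = -1.2 in → contributes +1.5958 in⁴
Total I = 3.2859 in⁴.

I_y ≈ 3.29 in⁴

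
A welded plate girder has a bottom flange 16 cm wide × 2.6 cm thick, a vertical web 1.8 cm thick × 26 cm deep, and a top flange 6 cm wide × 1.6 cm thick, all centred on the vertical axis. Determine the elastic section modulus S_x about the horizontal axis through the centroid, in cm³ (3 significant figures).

Treat the section as a set of non-overlapping primitives; coordinates are from the bounding-box lower-left.
Bottom plate: 16 × 2.6, A = 41.6 cm², y = 1.3 cm, Ī = 23.435 cm⁴.
Web plate: 1.8 × 26, A = 46.8 cm², y = 15.6 cm, Ī = 2636.4 cm⁴.
Top plate: 6 × 1.6, A = 9.6 cm², y = 29.4 cm, Ī = 2.048 cm⁴.
Centroid: ȳ = ΣA·y / ΣA = 10.882 cm.
Transfer each piece to the horizontal axis through the centroid using Ī + A·d² with d = y − 10.882:
  bottom plate: d = -9.5816 cm → contributes +3842.6 cm⁴
  web plate: d = 4.7184 cm → contributes +3678.3 cm⁴
  top plate: d = 18.518 cm → contributes +3294.2 cm⁴
Total I = 10 815 cm⁴.
Extreme fibre distance c = 19.318 cm; S = I/c = 559.84 cm³.

S_x ≈ 560 cm³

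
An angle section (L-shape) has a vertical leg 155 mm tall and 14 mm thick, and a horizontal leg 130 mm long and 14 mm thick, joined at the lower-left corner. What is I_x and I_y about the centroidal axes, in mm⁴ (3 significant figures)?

Treat the section as a set of non-overlapping primitives; coordinates are from the bounding-box lower-left.
Vertical leg: 14 × 155, A = 2 170 mm², y = 77.5 mm, Ī = 4 344 521 mm⁴.
Horizontal leg (remainder): 116 × 14, A = 1 624 mm², y = 7 mm, Ī = 26 525 mm⁴.
Centroid: ȳ = ΣA·y / ΣA = 47.323 mm.
Transfer each piece to the centroidal x-axis using Ī + A·d² with d = y − 47.323:
  vertical leg: d = 30.177 mm → contributes +6 320 650 mm⁴
  horizontal leg (remainder): d = -40.323 mm → contributes +2 667 043 mm⁴
Total I = 8 987 693 mm⁴.
For the y-axis: x̄ = 34.823 mm.
Repeating about the centroidal y-axis gives I_y = 5 780 906 mm⁴.

I_x ≈ 8.99 × 10⁶ mm⁴, I_y ≈ 5.78 × 10⁶ mm⁴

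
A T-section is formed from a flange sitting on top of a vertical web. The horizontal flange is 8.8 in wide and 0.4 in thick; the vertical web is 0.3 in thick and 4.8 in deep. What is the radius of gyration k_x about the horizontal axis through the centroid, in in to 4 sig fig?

k_x ≈ 1.400 in

Decompose the section into non-overlapping parts with the origin at the bottom-left of its bounding rectangle.
Flange: 8.8 × 0.4, A = 3.52 in², y = 5 in, Ī = 0.0469333 in⁴.
Web: 0.3 × 4.8, A = 1.44 in², y = 2.4 in, Ī = 2.7648 in⁴.
Centroid: ȳ = ΣA·y / ΣA = 4.24516 in.
Transfer each piece to the horizontal axis through the centroid using Ī + A·d² with d = y − 4.24516:
  flange: d = 0.754839 in → contributes +2.05256 in⁴
  web: d = -1.84516 in → contributes +7.66745 in⁴
Total I = 9.72002 in⁴.
Radius of gyration: k = √(I/A) = √(9.72002 / 4.96) = 1.39989 in.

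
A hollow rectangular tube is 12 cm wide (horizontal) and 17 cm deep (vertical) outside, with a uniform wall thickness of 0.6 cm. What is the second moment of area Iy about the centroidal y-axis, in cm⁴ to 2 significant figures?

Iy ≈ 790 cm⁴

Split into non-overlapping primitives; take the origin at the lower-left of the bounding box.
Outer rectangle: 12 × 17, A = 204 cm², x = 6 cm, Ī = 2 448 cm⁴.
Inner void (subtracted): 10.8 × 15.8, A = 170.6 cm², x = 6 cm, Ī = 1 659 cm⁴.
By symmetry the centroid is at mid-width, x̄ = 6 cm.
All pieces are centred on the centroidal y-axis, so I = ΣĪ (holes subtracted) = 789.4 cm⁴.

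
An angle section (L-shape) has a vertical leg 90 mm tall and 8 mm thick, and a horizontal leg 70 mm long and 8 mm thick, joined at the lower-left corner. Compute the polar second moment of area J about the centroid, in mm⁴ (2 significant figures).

Split into non-overlapping primitives; take the origin at the lower-left of the bounding box.
Vertical leg: 8 × 90, A = 720 mm², y = 45 mm, Ī = 486 000 mm⁴.
Horizontal leg (remainder): 62 × 8, A = 496 mm², y = 4 mm, Ī = 2 645 mm⁴.
Centroid: ȳ = ΣA·y / ΣA = 28.28 mm.
Transfer each piece to the centroidal x-axis using Ī + A·d² with d = y − 28.28:
  vertical leg: d = 16.72 mm → contributes +687 371 mm⁴
  horizontal leg (remainder): d = -24.28 mm → contributes +294 958 mm⁴
Total I = 982 328 mm⁴.
For the y-axis: x̄ = 18.28 mm.
Repeating about the centroidal y-axis gives I_y = 522 488 mm⁴.
Polar second moment: J = I_x + I_y = 1 504 817 mm⁴.

J ≈ 1.5 × 10⁶ mm⁴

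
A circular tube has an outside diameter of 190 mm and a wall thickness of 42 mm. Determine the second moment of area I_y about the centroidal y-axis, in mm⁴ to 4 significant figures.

I_y ≈ 5.777 × 10⁷ mm⁴

Decompose the section into non-overlapping parts with the origin at the bottom-left of its bounding rectangle.
Outer circle: ⌀190, A = 28352.9 mm², x = 95 mm, Ī = 63 971 171 mm⁴.
Bore (subtracted): ⌀106, A = 8824.73 mm², x = 95 mm, Ī = 6 197 169 mm⁴.
By symmetry the centroid is at mid-width, x̄ = 95 mm.
All pieces are centred on the centroidal y-axis, so I = ΣĪ (holes subtracted) = 57 774 002 mm⁴.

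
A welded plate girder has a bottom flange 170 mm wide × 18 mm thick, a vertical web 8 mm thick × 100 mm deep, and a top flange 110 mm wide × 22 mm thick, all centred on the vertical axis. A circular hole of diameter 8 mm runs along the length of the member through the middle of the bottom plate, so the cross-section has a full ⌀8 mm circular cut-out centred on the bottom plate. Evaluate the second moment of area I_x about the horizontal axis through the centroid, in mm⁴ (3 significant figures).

Decompose the section into non-overlapping parts with the origin at the bottom-left of its bounding rectangle.
Bottom plate: 170 × 18, A = 3 060 mm², y = 9 mm, Ī = 82 620 mm⁴.
Web plate: 8 × 100, A = 800 mm², y = 68 mm, Ī = 666 667 mm⁴.
Top plate: 110 × 22, A = 2 420 mm², y = 129 mm, Ī = 97 607 mm⁴.
Hole (subtracted): ⌀8, A = 50.265 mm², y = 9 mm, Ī = 201.06 mm⁴.
Centroid: ȳ = ΣA·y / ΣA = 63.192 mm.
Transfer each piece to the horizontal axis through the centroid using Ī + A·d² with d = y − 63.192:
  bottom plate: d = -54.192 mm → contributes +9 069 051 mm⁴
  web plate: d = 4.8083 mm → contributes +685 162 mm⁴
  top plate: d = 65.808 mm → contributes +10 577 974 mm⁴
  hole: d = -54.192 mm → contributes −147 818 mm⁴
Total I = 20 184 369 mm⁴.

I_x ≈ 2.02 × 10⁷ mm⁴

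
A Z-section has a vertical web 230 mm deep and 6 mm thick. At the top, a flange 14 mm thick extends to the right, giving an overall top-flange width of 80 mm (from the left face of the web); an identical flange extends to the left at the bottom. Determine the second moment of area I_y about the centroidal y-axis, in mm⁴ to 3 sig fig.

Decompose the section into non-overlapping parts with the origin at the bottom-left of its bounding rectangle.
Web: 6 × 230, A = 1 380 mm², x = 77 mm, Ī = 4 140 mm⁴.
Top flange (beyond web): 74 × 14, A = 1 036 mm², x = 117 mm, Ī = 472 761 mm⁴.
Bottom flange (beyond web): 74 × 14, A = 1 036 mm², x = 37 mm, Ī = 472 761 mm⁴.
Centroid: x̄ = ΣA·x / ΣA = 77 mm.
Transfer each piece to the centroidal y-axis using Ī + A·d² with d = x − 77:
  web: d = 0 mm → contributes +4 140 mm⁴
  top flange (beyond web): d = 40 mm → contributes +2 130 361 mm⁴
  bottom flange (beyond web): d = -40 mm → contributes +2 130 361 mm⁴
Total I = 4 264 863 mm⁴.

I_y ≈ 4.26 × 10⁶ mm⁴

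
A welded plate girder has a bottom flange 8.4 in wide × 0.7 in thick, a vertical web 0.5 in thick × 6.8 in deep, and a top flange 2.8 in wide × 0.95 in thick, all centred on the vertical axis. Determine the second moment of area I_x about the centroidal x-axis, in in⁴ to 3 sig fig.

I_x ≈ 125 in⁴

Split into non-overlapping primitives; take the origin at the lower-left of the bounding box.
Bottom plate: 8.4 × 0.7, A = 5.88 in², y = 0.35 in, Ī = 0.2401 in⁴.
Web plate: 0.5 × 6.8, A = 3.4 in², y = 4.1 in, Ī = 13.101 in⁴.
Top plate: 2.8 × 0.95, A = 2.66 in², y = 7.975 in, Ī = 0.20005 in⁴.
Centroid: ȳ = ΣA·y / ΣA = 3.1165 in.
Transfer each piece to the centroidal x-axis using Ī + A·d² with d = y − 3.1165:
  bottom plate: d = -2.7665 in → contributes +45.244 in⁴
  web plate: d = 0.98346 in → contributes +16.39 in⁴
  top plate: d = 4.8585 in → contributes +62.988 in⁴
Total I = 124.62 in⁴.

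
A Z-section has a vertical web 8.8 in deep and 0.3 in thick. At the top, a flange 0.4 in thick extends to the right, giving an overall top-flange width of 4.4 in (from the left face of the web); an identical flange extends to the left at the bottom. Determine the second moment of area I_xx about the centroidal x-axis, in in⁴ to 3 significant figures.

I_xx ≈ 74.9 in⁴

Treat the section as a set of non-overlapping primitives; coordinates are from the bounding-box lower-left.
Web: 0.3 × 8.8, A = 2.64 in², y = 4.4 in, Ī = 17.037 in⁴.
Top flange (beyond web): 4.1 × 0.4, A = 1.64 in², y = 8.6 in, Ī = 0.021867 in⁴.
Bottom flange (beyond web): 4.1 × 0.4, A = 1.64 in², y = 0.2 in, Ī = 0.021867 in⁴.
Centroid: ȳ = ΣA·y / ΣA = 4.4 in.
Transfer each piece to the centroidal x-axis using Ī + A·d² with d = y − 4.4:
  web: d = 0 in → contributes +17.037 in⁴
  top flange (beyond web): d = 4.2 in → contributes +28.951 in⁴
  bottom flange (beyond web): d = -4.2 in → contributes +28.951 in⁴
Total I = 74.94 in⁴.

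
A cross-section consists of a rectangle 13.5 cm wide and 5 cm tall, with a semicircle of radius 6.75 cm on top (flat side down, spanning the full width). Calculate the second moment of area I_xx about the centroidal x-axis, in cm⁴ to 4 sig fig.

Treat the section as a set of non-overlapping primitives; coordinates are from the bounding-box lower-left.
Rectangular body: 13.5 × 5, A = 67.5 cm², y = 2.5 cm, Ī = 140.625 cm⁴.
Semicircular cap: semicircle r = 6.75, A = 71.5694 cm², y = 7.86479 cm, Ī = 227.849 cm⁴.
Centroid: ȳ = ΣA·y / ΣA = 5.26089 cm.
Transfer each piece to the centroidal x-axis using Ī + A·d² with d = y − 5.26089:
  rectangular body: d = -2.76089 cm → contributes +655.143 cm⁴
  semicircular cap: d = 2.6039 cm → contributes +713.112 cm⁴
Total I = 1368.26 cm⁴.

I_xx ≈ 1368 cm⁴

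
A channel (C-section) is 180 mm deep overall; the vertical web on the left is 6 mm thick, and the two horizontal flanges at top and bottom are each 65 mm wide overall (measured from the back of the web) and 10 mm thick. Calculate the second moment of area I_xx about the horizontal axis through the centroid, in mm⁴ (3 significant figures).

I_xx ≈ 1.15 × 10⁷ mm⁴

Split into non-overlapping primitives; take the origin at the lower-left of the bounding box.
Web: 6 × 180, A = 1 080 mm², y = 90 mm, Ī = 2 916 000 mm⁴.
Top flange (beyond web): 59 × 10, A = 590 mm², y = 175 mm, Ī = 4916.7 mm⁴.
Bottom flange (beyond web): 59 × 10, A = 590 mm², y = 5 mm, Ī = 4916.7 mm⁴.
By symmetry the centroid is at mid-height, ȳ = 90 mm.
Transfer each piece to the horizontal axis through the centroid using Ī + A·d² with d = y − 90:
  web: d = 0 mm → contributes +2 916 000 mm⁴
  top flange (beyond web): d = 85 mm → contributes +4 267 667 mm⁴
  bottom flange (beyond web): d = -85 mm → contributes +4 267 667 mm⁴
Total I = 11 451 333 mm⁴.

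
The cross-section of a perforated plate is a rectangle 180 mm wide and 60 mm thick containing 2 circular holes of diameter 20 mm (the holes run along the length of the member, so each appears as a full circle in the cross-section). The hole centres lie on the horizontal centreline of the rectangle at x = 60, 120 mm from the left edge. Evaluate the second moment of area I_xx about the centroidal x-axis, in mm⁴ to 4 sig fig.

Decompose the section into non-overlapping parts with the origin at the bottom-left of its bounding rectangle.
Plate: 180 × 60, A = 10 800 mm², y = 30 mm, Ī = 3 240 000 mm⁴.
Hole 1 (subtracted): ⌀20, A = 314.159 mm², y = 30 mm, Ī = 7853.98 mm⁴.
Hole 2 (subtracted): ⌀20, A = 314.159 mm², y = 30 mm, Ī = 7853.98 mm⁴.
By symmetry the centroid is at mid-height, ȳ = 30 mm.
All pieces are centred on the centroidal x-axis, so I = ΣĪ (holes subtracted) = 3 224 292 mm⁴.

I_xx ≈ 3.224 × 10⁶ mm⁴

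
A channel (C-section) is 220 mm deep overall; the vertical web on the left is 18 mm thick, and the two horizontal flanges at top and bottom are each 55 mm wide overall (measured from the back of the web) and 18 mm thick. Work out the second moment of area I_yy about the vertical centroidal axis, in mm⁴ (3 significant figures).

Decompose the section into non-overlapping parts with the origin at the bottom-left of its bounding rectangle.
Web: 18 × 220, A = 3 960 mm², x = 9 mm, Ī = 106 920 mm⁴.
Top flange (beyond web): 37 × 18, A = 666 mm², x = 36.5 mm, Ī = 75 980 mm⁴.
Bottom flange (beyond web): 37 × 18, A = 666 mm², x = 36.5 mm, Ī = 75 980 mm⁴.
Centroid: x̄ = ΣA·x / ΣA = 15.922 mm.
Transfer each piece to the vertical centroidal axis using Ī + A·d² with d = x − 15.922:
  web: d = -6.9218 mm → contributes +296 647 mm⁴
  top flange (beyond web): d = 20.578 mm → contributes +358 006 mm⁴
  bottom flange (beyond web): d = 20.578 mm → contributes +358 006 mm⁴
Total I = 1 012 660 mm⁴.

I_yy ≈ 1.01 × 10⁶ mm⁴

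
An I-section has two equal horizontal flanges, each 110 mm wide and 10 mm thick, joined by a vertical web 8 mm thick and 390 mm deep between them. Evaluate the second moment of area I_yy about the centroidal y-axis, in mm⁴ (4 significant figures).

I_yy ≈ 2.235 × 10⁶ mm⁴

Split into non-overlapping primitives; take the origin at the lower-left of the bounding box.
Bottom flange: 110 × 10, A = 1 100 mm², x = 55 mm, Ī = 1 109 167 mm⁴.
Web: 8 × 390, A = 3 120 mm², x = 55 mm, Ī = 16 640 mm⁴.
Top flange: 110 × 10, A = 1 100 mm², x = 55 mm, Ī = 1 109 167 mm⁴.
By symmetry the centroid is at mid-width, x̄ = 55 mm.
All pieces are centred on the centroidal y-axis, so I = ΣĪ = 2 234 973 mm⁴.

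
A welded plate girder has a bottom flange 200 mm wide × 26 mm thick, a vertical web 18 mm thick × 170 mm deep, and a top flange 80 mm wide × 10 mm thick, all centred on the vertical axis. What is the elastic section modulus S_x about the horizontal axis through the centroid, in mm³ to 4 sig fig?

Break the section into simple shapes (no overlaps), measuring from the bottom-left corner of the bounding box.
Bottom plate: 200 × 26, A = 5 200 mm², y = 13 mm, Ī = 292 933 mm⁴.
Web plate: 18 × 170, A = 3 060 mm², y = 111 mm, Ī = 7 369 500 mm⁴.
Top plate: 80 × 10, A = 800 mm², y = 201 mm, Ī = 6666.67 mm⁴.
Centroid: ȳ = ΣA·y / ΣA = 62.6998 mm.
Transfer each piece to the horizontal axis through the centroid using Ī + A·d² with d = y − 62.6998:
  bottom plate: d = -49.6998 mm → contributes +13 137 287 mm⁴
  web plate: d = 48.3002 mm → contributes +14 508 209 mm⁴
  top plate: d = 138.3 mm → contributes +15 308 228 mm⁴
Total I = 42 953 723 mm⁴.
Extreme fibre distance c = 143.3 mm; S = I/c = 299 746 mm³.

S_x ≈ 2.997 × 10⁵ mm³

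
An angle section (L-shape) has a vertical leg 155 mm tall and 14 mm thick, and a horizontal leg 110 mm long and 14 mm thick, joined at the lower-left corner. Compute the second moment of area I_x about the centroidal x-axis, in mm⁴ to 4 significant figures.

I_x ≈ 8.492 × 10⁶ mm⁴

Split into non-overlapping primitives; take the origin at the lower-left of the bounding box.
Vertical leg: 14 × 155, A = 2 170 mm², y = 77.5 mm, Ī = 4 344 521 mm⁴.
Horizontal leg (remainder): 96 × 14, A = 1 344 mm², y = 7 mm, Ī = 21 952 mm⁴.
Centroid: ȳ = ΣA·y / ΣA = 50.5359 mm.
Transfer each piece to the centroidal x-axis using Ī + A·d² with d = y − 50.5359:
  vertical leg: d = 26.9641 mm → contributes +5 922 252 mm⁴
  horizontal leg (remainder): d = -43.5359 mm → contributes +2 569 330 mm⁴
Total I = 8 491 582 mm⁴.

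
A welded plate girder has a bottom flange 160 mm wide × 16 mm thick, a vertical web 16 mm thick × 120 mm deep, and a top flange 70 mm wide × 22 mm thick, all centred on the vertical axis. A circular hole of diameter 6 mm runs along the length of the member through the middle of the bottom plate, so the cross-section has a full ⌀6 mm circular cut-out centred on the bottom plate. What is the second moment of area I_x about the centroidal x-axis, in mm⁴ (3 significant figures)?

Treat the section as a set of non-overlapping primitives; coordinates are from the bounding-box lower-left.
Bottom plate: 160 × 16, A = 2 560 mm², y = 8 mm, Ī = 54 613 mm⁴.
Web plate: 16 × 120, A = 1 920 mm², y = 76 mm, Ī = 2 304 000 mm⁴.
Top plate: 70 × 22, A = 1 540 mm², y = 147 mm, Ī = 62 113 mm⁴.
Hole (subtracted): ⌀6, A = 28.274 mm², y = 8 mm, Ī = 63.617 mm⁴.
Centroid: ȳ = ΣA·y / ΣA = 65.516 mm.
Transfer each piece to the centroidal x-axis using Ī + A·d² with d = y − 65.516:
  bottom plate: d = -57.516 mm → contributes +8 523 320 mm⁴
  web plate: d = 10.484 mm → contributes +2 515 036 mm⁴
  top plate: d = 81.484 mm → contributes +10 287 166 mm⁴
  hole: d = -57.516 mm → contributes −93 598 mm⁴
Total I = 21 231 925 mm⁴.

I_x ≈ 2.12 × 10⁷ mm⁴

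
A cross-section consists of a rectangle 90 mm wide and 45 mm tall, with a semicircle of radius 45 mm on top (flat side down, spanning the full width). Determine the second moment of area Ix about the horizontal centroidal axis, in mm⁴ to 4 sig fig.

Ix ≈ 4.216 × 10⁶ mm⁴

Split into non-overlapping primitives; take the origin at the lower-left of the bounding box.
Rectangular body: 90 × 45, A = 4 050 mm², y = 22.5 mm, Ī = 683 438 mm⁴.
Semicircular cap: semicircle r = 45, A = 3180.86 mm², y = 64.0986 mm, Ī = 450 072 mm⁴.
Centroid: ȳ = ΣA·y / ΣA = 40.7993 mm.
Transfer each piece to the horizontal centroidal axis using Ī + A·d² with d = y − 40.7993:
  rectangular body: d = -18.2993 mm → contributes +2 039 632 mm⁴
  semicircular cap: d = 23.2993 mm → contributes +2 176 832 mm⁴
Total I = 4 216 464 mm⁴.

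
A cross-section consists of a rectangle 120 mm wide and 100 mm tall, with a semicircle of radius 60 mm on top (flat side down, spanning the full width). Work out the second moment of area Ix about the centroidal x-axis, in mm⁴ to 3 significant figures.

Ix ≈ 3.33 × 10⁷ mm⁴

Split into non-overlapping primitives; take the origin at the lower-left of the bounding box.
Rectangular body: 120 × 100, A = 12 000 mm², y = 50 mm, Ī = 10 000 000 mm⁴.
Semicircular cap: semicircle r = 60, A = 5654.9 mm², y = 125.46 mm, Ī = 1 422 450 mm⁴.
Centroid: ȳ = ΣA·y / ΣA = 74.171 mm.
Transfer each piece to the centroidal x-axis using Ī + A·d² with d = y − 74.171:
  rectangular body: d = -24.171 mm → contributes +17 011 095 mm⁴
  semicircular cap: d = 51.293 mm → contributes +16 300 456 mm⁴
Total I = 33 311 551 mm⁴.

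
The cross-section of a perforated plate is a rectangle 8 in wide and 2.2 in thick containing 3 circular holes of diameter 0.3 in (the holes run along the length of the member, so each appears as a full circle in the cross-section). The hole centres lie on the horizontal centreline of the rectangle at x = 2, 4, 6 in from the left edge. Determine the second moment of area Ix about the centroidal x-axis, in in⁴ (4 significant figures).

Ix ≈ 7.097 in⁴

Break the section into simple shapes (no overlaps), measuring from the bottom-left corner of the bounding box.
Plate: 8 × 2.2, A = 17.6 in², y = 1.1 in, Ī = 7.09867 in⁴.
Hole 1 (subtracted): ⌀0.3, A = 0.0706858 in², y = 1.1 in, Ī = 0.000397608 in⁴.
Hole 2 (subtracted): ⌀0.3, A = 0.0706858 in², y = 1.1 in, Ī = 0.000397608 in⁴.
Hole 3 (subtracted): ⌀0.3, A = 0.0706858 in², y = 1.1 in, Ī = 0.000397608 in⁴.
By symmetry the centroid is at mid-height, ȳ = 1.1 in.
All pieces are centred on the centroidal x-axis, so I = ΣĪ (holes subtracted) = 7.09747 in⁴.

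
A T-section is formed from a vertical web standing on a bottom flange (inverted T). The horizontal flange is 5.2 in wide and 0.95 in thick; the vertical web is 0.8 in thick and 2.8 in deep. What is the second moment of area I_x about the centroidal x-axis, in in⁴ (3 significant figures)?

I_x ≈ 7.25 in⁴

Decompose the section into non-overlapping parts with the origin at the bottom-left of its bounding rectangle.
Flange: 5.2 × 0.95, A = 4.94 in², y = 0.475 in, Ī = 0.37153 in⁴.
Web: 0.8 × 2.8, A = 2.24 in², y = 2.35 in, Ī = 1.4635 in⁴.
Centroid: ȳ = ΣA·y / ΣA = 1.06 in.
Transfer each piece to the centroidal x-axis using Ī + A·d² with d = y − 1.06:
  flange: d = -0.58496 in → contributes +2.0619 in⁴
  web: d = 1.29 in → contributes +5.1913 in⁴
Total I = 7.2532 in⁴.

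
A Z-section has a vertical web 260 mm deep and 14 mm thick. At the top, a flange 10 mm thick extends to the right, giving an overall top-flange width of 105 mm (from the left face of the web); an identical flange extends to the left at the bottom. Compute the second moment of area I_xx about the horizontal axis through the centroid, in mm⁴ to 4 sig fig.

I_xx ≈ 4.896 × 10⁷ mm⁴

Split into non-overlapping primitives; take the origin at the lower-left of the bounding box.
Web: 14 × 260, A = 3 640 mm², y = 130 mm, Ī = 20 505 333 mm⁴.
Top flange (beyond web): 91 × 10, A = 910 mm², y = 255 mm, Ī = 7583.33 mm⁴.
Bottom flange (beyond web): 91 × 10, A = 910 mm², y = 5 mm, Ī = 7583.33 mm⁴.
Centroid: ȳ = ΣA·y / ΣA = 130 mm.
Transfer each piece to the horizontal axis through the centroid using Ī + A·d² with d = y − 130:
  web: d = 0 mm → contributes +20 505 333 mm⁴
  top flange (beyond web): d = 125 mm → contributes +14 226 333 mm⁴
  bottom flange (beyond web): d = -125 mm → contributes +14 226 333 mm⁴
Total I = 48 958 000 mm⁴.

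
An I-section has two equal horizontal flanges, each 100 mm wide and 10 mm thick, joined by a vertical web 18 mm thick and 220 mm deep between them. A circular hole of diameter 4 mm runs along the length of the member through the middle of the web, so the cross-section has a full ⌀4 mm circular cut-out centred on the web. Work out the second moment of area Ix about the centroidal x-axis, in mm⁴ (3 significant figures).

Ix ≈ 4.24 × 10⁷ mm⁴

Treat the section as a set of non-overlapping primitives; coordinates are from the bounding-box lower-left.
Bottom flange: 100 × 10, A = 1 000 mm², y = 5 mm, Ī = 8333.3 mm⁴.
Web: 18 × 220, A = 3 960 mm², y = 120 mm, Ī = 15 972 000 mm⁴.
Top flange: 100 × 10, A = 1 000 mm², y = 235 mm, Ī = 8333.3 mm⁴.
Hole (subtracted): ⌀4, A = 12.566 mm², y = 120 mm, Ī = 12.566 mm⁴.
By symmetry the centroid is at mid-height, ȳ = 120 mm.
Transfer each piece to the centroidal x-axis using Ī + A·d² with d = y − 120:
  bottom flange: d = -115 mm → contributes +13 233 333 mm⁴
  web: d = 0 mm → contributes +15 972 000 mm⁴
  top flange: d = 115 mm → contributes +13 233 333 mm⁴
  hole: d = 0 mm → contributes −12.566 mm⁴
Total I = 42 438 654 mm⁴.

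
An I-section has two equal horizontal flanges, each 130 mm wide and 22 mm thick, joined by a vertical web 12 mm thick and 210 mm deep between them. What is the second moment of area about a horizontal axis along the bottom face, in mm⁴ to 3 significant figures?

Treat the section as a set of non-overlapping primitives; coordinates are from the bounding-box lower-left.
Bottom flange: 130 × 22, A = 2 860 mm², y = 11 mm, Ī = 115 353 mm⁴.
Web: 12 × 210, A = 2 520 mm², y = 127 mm, Ī = 9 261 000 mm⁴.
Top flange: 130 × 22, A = 2 860 mm², y = 243 mm, Ī = 115 353 mm⁴.
Transfer each piece to a horizontal axis along the bottom face using Ī + A·d² with d = y − 0:
  bottom flange: d = 11 mm → contributes +461 413 mm⁴
  web: d = 127 mm → contributes +49 906 080 mm⁴
  top flange: d = 243 mm → contributes +168 995 493 mm⁴
Total I = 219 362 987 mm⁴.

I_base ≈ 2.19 × 10⁸ mm⁴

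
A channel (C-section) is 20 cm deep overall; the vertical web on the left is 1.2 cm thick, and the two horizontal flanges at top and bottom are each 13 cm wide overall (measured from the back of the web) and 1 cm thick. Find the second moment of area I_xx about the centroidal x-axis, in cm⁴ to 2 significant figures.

I_xx ≈ 2900 cm⁴

Split into non-overlapping primitives; take the origin at the lower-left of the bounding box.
Web: 1.2 × 20, A = 24 cm², y = 10 cm, Ī = 800 cm⁴.
Top flange (beyond web): 11.8 × 1, A = 11.8 cm², y = 19.5 cm, Ī = 0.9833 cm⁴.
Bottom flange (beyond web): 11.8 × 1, A = 11.8 cm², y = 0.5 cm, Ī = 0.9833 cm⁴.
By symmetry the centroid is at mid-height, ȳ = 10 cm.
Transfer each piece to the centroidal x-axis using Ī + A·d² with d = y − 10:
  web: d = 0 cm → contributes +800 cm⁴
  top flange (beyond web): d = 9.5 cm → contributes +1 066 cm⁴
  bottom flange (beyond web): d = -9.5 cm → contributes +1 066 cm⁴
Total I = 2 932 cm⁴.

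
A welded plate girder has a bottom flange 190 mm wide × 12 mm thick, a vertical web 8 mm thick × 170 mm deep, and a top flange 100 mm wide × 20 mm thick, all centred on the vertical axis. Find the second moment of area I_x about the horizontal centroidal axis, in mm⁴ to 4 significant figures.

I_x ≈ 4.025 × 10⁷ mm⁴

Decompose the section into non-overlapping parts with the origin at the bottom-left of its bounding rectangle.
Bottom plate: 190 × 12, A = 2 280 mm², y = 6 mm, Ī = 27 360 mm⁴.
Web plate: 8 × 170, A = 1 360 mm², y = 97 mm, Ī = 3 275 333 mm⁴.
Top plate: 100 × 20, A = 2 000 mm², y = 192 mm, Ī = 66666.7 mm⁴.
Centroid: ȳ = ΣA·y / ΣA = 93.9007 mm.
Transfer each piece to the horizontal centroidal axis using Ī + A·d² with d = y − 93.9007:
  bottom plate: d = -87.9007 mm → contributes +17 643 859 mm⁴
  web plate: d = 3.09929 mm → contributes +3 288 397 mm⁴
  top plate: d = 98.0993 mm → contributes +19 313 608 mm⁴
Total I = 40 245 864 mm⁴.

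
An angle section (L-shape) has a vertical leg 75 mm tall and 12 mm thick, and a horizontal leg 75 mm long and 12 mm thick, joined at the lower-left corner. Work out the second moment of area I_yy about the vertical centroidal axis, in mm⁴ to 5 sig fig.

Break the section into simple shapes (no overlaps), measuring from the bottom-left corner of the bounding box.
Vertical leg: 12 × 75, A = 900 mm², x = 6 mm, Ī = 10 800 mm⁴.
Horizontal leg (remainder): 63 × 12, A = 756 mm², x = 43.5 mm, Ī = 250 047 mm⁴.
Centroid: x̄ = ΣA·x / ΣA = 23.11957 mm.
Transfer each piece to the vertical centroidal axis using Ī + A·d² with d = x − 23.11957:
  vertical leg: d = -17.11957 mm → contributes +274571.6 mm⁴
  horizontal leg (remainder): d = 20.38043 mm → contributes +564060.8 mm⁴
Total I = 838632.3 mm⁴.

I_yy ≈ 8.3863 × 10⁵ mm⁴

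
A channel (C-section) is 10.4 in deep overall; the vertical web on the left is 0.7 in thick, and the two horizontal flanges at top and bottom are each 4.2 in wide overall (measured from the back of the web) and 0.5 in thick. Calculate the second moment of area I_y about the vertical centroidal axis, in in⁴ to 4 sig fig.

I_y ≈ 14.29 in⁴

Split into non-overlapping primitives; take the origin at the lower-left of the bounding box.
Web: 0.7 × 10.4, A = 7.28 in², x = 0.35 in, Ī = 0.297267 in⁴.
Top flange (beyond web): 3.5 × 0.5, A = 1.75 in², x = 2.45 in, Ī = 1.78646 in⁴.
Bottom flange (beyond web): 3.5 × 0.5, A = 1.75 in², x = 2.45 in, Ī = 1.78646 in⁴.
Centroid: x̄ = ΣA·x / ΣA = 1.03182 in.
Transfer each piece to the vertical centroidal axis using Ī + A·d² with d = x − 1.03182:
  web: d = -0.681818 in → contributes +3.68156 in⁴
  top flange (beyond web): d = 1.41818 in → contributes +5.30613 in⁴
  bottom flange (beyond web): d = 1.41818 in → contributes +5.30613 in⁴
Total I = 14.2938 in⁴.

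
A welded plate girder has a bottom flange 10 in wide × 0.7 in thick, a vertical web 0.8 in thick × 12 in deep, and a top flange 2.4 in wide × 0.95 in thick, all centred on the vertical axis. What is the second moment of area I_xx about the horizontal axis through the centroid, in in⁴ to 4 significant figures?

Decompose the section into non-overlapping parts with the origin at the bottom-left of its bounding rectangle.
Bottom plate: 10 × 0.7, A = 7 in², y = 0.35 in, Ī = 0.285833 in⁴.
Web plate: 0.8 × 12, A = 9.6 in², y = 6.7 in, Ī = 115.2 in⁴.
Top plate: 2.4 × 0.95, A = 2.28 in², y = 13.175 in, Ī = 0.171475 in⁴.
Centroid: ȳ = ΣA·y / ΣA = 5.1276 in.
Transfer each piece to the horizontal axis through the centroid using Ī + A·d² with d = y − 5.1276:
  bottom plate: d = -4.7776 in → contributes +160.064 in⁴
  web plate: d = 1.5724 in → contributes +138.936 in⁴
  top plate: d = 8.0474 in → contributes +147.826 in⁴
Total I = 446.825 in⁴.

I_xx ≈ 446.8 in⁴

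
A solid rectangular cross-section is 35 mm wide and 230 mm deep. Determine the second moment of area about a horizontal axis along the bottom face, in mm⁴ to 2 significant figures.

I_base ≈ 1.4 × 10⁸ mm⁴

The section: 35 × 230, A = 8 050 mm², y = 115 mm, Ī = 35 487 083 mm⁴.
Transfer it to the base of the section using Ī + A·d² with d = y − 0:
  the section: d = 115 mm → contributes +141 948 333 mm⁴
Total I = 141 948 333 mm⁴.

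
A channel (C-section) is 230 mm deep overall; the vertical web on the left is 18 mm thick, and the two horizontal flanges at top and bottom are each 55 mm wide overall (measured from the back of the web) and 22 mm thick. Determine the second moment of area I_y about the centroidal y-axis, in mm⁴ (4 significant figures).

Decompose the section into non-overlapping parts with the origin at the bottom-left of its bounding rectangle.
Web: 18 × 230, A = 4 140 mm², x = 9 mm, Ī = 111 780 mm⁴.
Top flange (beyond web): 37 × 22, A = 814 mm², x = 36.5 mm, Ī = 92863.8 mm⁴.
Bottom flange (beyond web): 37 × 22, A = 814 mm², x = 36.5 mm, Ī = 92863.8 mm⁴.
Centroid: x̄ = ΣA·x / ΣA = 16.7618 mm.
Transfer each piece to the centroidal y-axis using Ī + A·d² with d = x − 16.7618:
  web: d = -7.76179 mm → contributes +361 196 mm⁴
  top flange (beyond web): d = 19.7382 mm → contributes +409 996 mm⁴
  bottom flange (beyond web): d = 19.7382 mm → contributes +409 996 mm⁴
Total I = 1 181 187 mm⁴.

I_y ≈ 1.181 × 10⁶ mm⁴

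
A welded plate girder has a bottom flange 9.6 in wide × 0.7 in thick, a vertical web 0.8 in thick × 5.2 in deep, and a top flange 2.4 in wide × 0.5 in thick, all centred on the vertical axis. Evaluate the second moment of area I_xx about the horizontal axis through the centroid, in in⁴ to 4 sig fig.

Decompose the section into non-overlapping parts with the origin at the bottom-left of its bounding rectangle.
Bottom plate: 9.6 × 0.7, A = 6.72 in², y = 0.35 in, Ī = 0.2744 in⁴.
Web plate: 0.8 × 5.2, A = 4.16 in², y = 3.3 in, Ī = 9.37387 in⁴.
Top plate: 2.4 × 0.5, A = 1.2 in², y = 6.15 in, Ī = 0.025 in⁴.
Centroid: ȳ = ΣA·y / ΣA = 1.94205 in.
Transfer each piece to the horizontal axis through the centroid using Ī + A·d² with d = y − 1.94205:
  bottom plate: d = -1.59205 in → contributes +17.3071 in⁴
  web plate: d = 1.35795 in → contributes +17.045 in⁴
  top plate: d = 4.20795 in → contributes +21.2732 in⁴
Total I = 55.6253 in⁴.

I_xx ≈ 55.63 in⁴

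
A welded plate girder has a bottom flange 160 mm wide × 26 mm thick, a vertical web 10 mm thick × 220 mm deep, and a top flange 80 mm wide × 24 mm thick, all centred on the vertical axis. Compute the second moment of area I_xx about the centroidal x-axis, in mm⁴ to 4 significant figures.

Decompose the section into non-overlapping parts with the origin at the bottom-left of its bounding rectangle.
Bottom plate: 160 × 26, A = 4 160 mm², y = 13 mm, Ī = 234 347 mm⁴.
Web plate: 10 × 220, A = 2 200 mm², y = 136 mm, Ī = 8 873 333 mm⁴.
Top plate: 80 × 24, A = 1 920 mm², y = 258 mm, Ī = 92 160 mm⁴.
Centroid: ȳ = ΣA·y / ΣA = 102.493 mm.
Transfer each piece to the centroidal x-axis using Ī + A·d² with d = y − 102.493:
  bottom plate: d = -89.4928 mm → contributes +33 551 591 mm⁴
  web plate: d = 33.5072 mm → contributes +11 343 352 mm⁴
  top plate: d = 155.507 mm → contributes +46 522 567 mm⁴
Total I = 91 417 510 mm⁴.

I_xx ≈ 9.142 × 10⁷ mm⁴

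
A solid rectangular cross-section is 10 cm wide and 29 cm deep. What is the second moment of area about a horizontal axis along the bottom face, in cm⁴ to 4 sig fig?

I_base ≈ 8.130 × 10⁴ cm⁴

The section: 10 × 29, A = 290 cm², y = 14.5 cm, Ī = 20324.2 cm⁴.
Transfer it to the base of the section using Ī + A·d² with d = y − 0:
  the section: d = 14.5 cm → contributes +81296.7 cm⁴
Total I = 81296.7 cm⁴.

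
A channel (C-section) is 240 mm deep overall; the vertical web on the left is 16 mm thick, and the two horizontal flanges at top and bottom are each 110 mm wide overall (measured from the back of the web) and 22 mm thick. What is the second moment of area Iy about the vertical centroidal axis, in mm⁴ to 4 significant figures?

Decompose the section into non-overlapping parts with the origin at the bottom-left of its bounding rectangle.
Web: 16 × 240, A = 3 840 mm², x = 8 mm, Ī = 81 920 mm⁴.
Top flange (beyond web): 94 × 22, A = 2 068 mm², x = 63 mm, Ī = 1 522 737 mm⁴.
Bottom flange (beyond web): 94 × 22, A = 2 068 mm², x = 63 mm, Ī = 1 522 737 mm⁴.
Centroid: x̄ = ΣA·x / ΣA = 36.5206 mm.
Transfer each piece to the vertical centroidal axis using Ī + A·d² with d = x − 36.5206:
  web: d = -28.5206 mm → contributes +3 205 462 mm⁴
  top flange (beyond web): d = 26.4794 mm → contributes +2 972 738 mm⁴
  bottom flange (beyond web): d = 26.4794 mm → contributes +2 972 738 mm⁴
Total I = 9 150 937 mm⁴.

Iy ≈ 9.151 × 10⁶ mm⁴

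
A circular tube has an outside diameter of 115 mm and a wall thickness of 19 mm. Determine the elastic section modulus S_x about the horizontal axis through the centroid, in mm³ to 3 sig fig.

S_x ≈ 1.19 × 10⁵ mm³

Decompose the section into non-overlapping parts with the origin at the bottom-left of its bounding rectangle.
Outer circle: ⌀115, A = 10 387 mm², y = 57.5 mm, Ī = 8 585 414 mm⁴.
Bore (subtracted): ⌀77, A = 4656.6 mm², y = 57.5 mm, Ī = 1 725 571 mm⁴.
By symmetry the centroid is at mid-height, ȳ = 57.5 mm.
All pieces are centred on the horizontal axis through the centroid, so I = ΣĪ (holes subtracted) = 6 859 843 mm⁴.
Extreme fibre distance c = 57.5 mm; S = I/c = 119 302 mm³.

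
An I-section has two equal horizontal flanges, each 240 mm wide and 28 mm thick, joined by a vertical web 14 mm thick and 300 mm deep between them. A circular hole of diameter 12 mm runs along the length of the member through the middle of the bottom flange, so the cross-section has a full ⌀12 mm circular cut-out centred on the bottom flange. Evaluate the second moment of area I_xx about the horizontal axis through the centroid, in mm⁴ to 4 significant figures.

I_xx ≈ 3.908 × 10⁸ mm⁴

Split into non-overlapping primitives; take the origin at the lower-left of the bounding box.
Bottom flange: 240 × 28, A = 6 720 mm², y = 14 mm, Ī = 439 040 mm⁴.
Web: 14 × 300, A = 4 200 mm², y = 178 mm, Ī = 31 500 000 mm⁴.
Top flange: 240 × 28, A = 6 720 mm², y = 342 mm, Ī = 439 040 mm⁴.
Hole (subtracted): ⌀12, A = 113.097 mm², y = 14 mm, Ī = 1017.88 mm⁴.
Centroid: ȳ = ΣA·y / ΣA = 179.058 mm.
Transfer each piece to the horizontal axis through the centroid using Ī + A·d² with d = y − 179.058:
  bottom flange: d = -165.058 mm → contributes +183 520 253 mm⁴
  web: d = -1.05826 mm → contributes +31 504 704 mm⁴
  top flange: d = 162.942 mm → contributes +178 855 119 mm⁴
  hole: d = -165.058 mm → contributes −3 082 267 mm⁴
Total I = 390 797 808 mm⁴.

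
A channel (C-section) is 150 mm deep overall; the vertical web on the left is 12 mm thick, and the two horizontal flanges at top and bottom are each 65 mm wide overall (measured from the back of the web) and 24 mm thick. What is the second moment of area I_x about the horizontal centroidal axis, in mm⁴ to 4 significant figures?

Break the section into simple shapes (no overlaps), measuring from the bottom-left corner of the bounding box.
Web: 12 × 150, A = 1 800 mm², y = 75 mm, Ī = 3 375 000 mm⁴.
Top flange (beyond web): 53 × 24, A = 1 272 mm², y = 138 mm, Ī = 61 056 mm⁴.
Bottom flange (beyond web): 53 × 24, A = 1 272 mm², y = 12 mm, Ī = 61 056 mm⁴.
By symmetry the centroid is at mid-height, ȳ = 75 mm.
Transfer each piece to the horizontal centroidal axis using Ī + A·d² with d = y − 75:
  web: d = 0 mm → contributes +3 375 000 mm⁴
  top flange (beyond web): d = 63 mm → contributes +5 109 624 mm⁴
  bottom flange (beyond web): d = -63 mm → contributes +5 109 624 mm⁴
Total I = 13 594 248 mm⁴.

I_x ≈ 1.359 × 10⁷ mm⁴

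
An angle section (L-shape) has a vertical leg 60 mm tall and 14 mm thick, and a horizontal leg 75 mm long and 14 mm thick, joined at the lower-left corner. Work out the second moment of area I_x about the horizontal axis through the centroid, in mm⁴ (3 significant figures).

Split into non-overlapping primitives; take the origin at the lower-left of the bounding box.
Vertical leg: 14 × 60, A = 840 mm², y = 30 mm, Ī = 252 000 mm⁴.
Horizontal leg (remainder): 61 × 14, A = 854 mm², y = 7 mm, Ī = 13 949 mm⁴.
Centroid: ȳ = ΣA·y / ΣA = 18.405 mm.
Transfer each piece to the horizontal axis through the centroid using Ī + A·d² with d = y − 18.405:
  vertical leg: d = 11.595 mm → contributes +364 934 mm⁴
  horizontal leg (remainder): d = -11.405 mm → contributes +125 031 mm⁴
Total I = 489 965 mm⁴.

I_x ≈ 4.90 × 10⁵ mm⁴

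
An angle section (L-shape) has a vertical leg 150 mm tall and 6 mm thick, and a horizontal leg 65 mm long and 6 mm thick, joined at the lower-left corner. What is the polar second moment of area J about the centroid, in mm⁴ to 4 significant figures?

Break the section into simple shapes (no overlaps), measuring from the bottom-left corner of the bounding box.
Vertical leg: 6 × 150, A = 900 mm², y = 75 mm, Ī = 1 687 500 mm⁴.
Horizontal leg (remainder): 59 × 6, A = 354 mm², y = 3 mm, Ī = 1 062 mm⁴.
Centroid: ȳ = ΣA·y / ΣA = 54.6746 mm.
Transfer each piece to the centroidal x-axis using Ī + A·d² with d = y − 54.6746:
  vertical leg: d = 20.3254 mm → contributes +2 059 308 mm⁴
  horizontal leg (remainder): d = -51.6746 mm → contributes +946 337 mm⁴
Total I = 3 005 645 mm⁴.
For the y-axis: x̄ = 12.1746 mm.
Repeating about the centroidal y-axis gives I_y = 373 748 mm⁴.
Polar second moment: J = I_x + I_y = 3 379 393 mm⁴.

J ≈ 3.379 × 10⁶ mm⁴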